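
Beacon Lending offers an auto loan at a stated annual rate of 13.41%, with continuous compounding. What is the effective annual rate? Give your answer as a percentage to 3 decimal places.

With continuous compounding, EAR = e^0.1341 − 1.
e^0.1341 = 1.143507, so EAR = 0.143507 = 14.351%.

14.351%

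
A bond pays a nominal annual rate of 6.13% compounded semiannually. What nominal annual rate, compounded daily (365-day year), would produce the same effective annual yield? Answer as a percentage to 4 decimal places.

6.0384%

EAR = (1 + 0.0613/2)^2 − 1 = 0.062239.
Solve (1 + r/365)^365 = 1.062239: r/365 = 1.062239^(1/365) − 1 = 0.000165, so r = 0.060384 = 6.0384%.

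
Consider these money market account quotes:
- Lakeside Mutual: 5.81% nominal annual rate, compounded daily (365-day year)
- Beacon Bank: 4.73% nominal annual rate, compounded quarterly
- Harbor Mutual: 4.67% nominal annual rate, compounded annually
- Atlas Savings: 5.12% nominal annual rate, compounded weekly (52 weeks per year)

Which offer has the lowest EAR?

Harbor Mutual

Lakeside Mutual: (1 + 0.0581/365)^365 − 1 = 5.982%
Beacon Bank: (1 + 0.0473/4)^4 − 1 = 4.815%
Harbor Mutual: compounded annually, EAR = 4.670%
Atlas Savings: (1 + 0.0512/52)^52 − 1 = 5.251%
The lowest effective annual rate is Harbor Mutual at 4.670%.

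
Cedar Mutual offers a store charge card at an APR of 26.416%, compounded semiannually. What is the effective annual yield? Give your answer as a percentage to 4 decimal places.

28.1605%

EAR = (1 + 0.26416/2)^2 − 1.
= 1.281605 − 1 = 28.1605%.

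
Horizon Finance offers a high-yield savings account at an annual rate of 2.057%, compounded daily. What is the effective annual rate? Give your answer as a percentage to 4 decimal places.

EAR = (1 + 0.02057/365)^365 − 1.
= (1 + 0.000056)^365 − 1 = 1.020782 − 1 = 2.0782%.

2.0782%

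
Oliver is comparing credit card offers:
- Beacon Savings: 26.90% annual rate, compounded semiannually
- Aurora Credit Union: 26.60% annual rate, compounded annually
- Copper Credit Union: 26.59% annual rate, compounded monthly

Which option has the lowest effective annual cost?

Beacon Savings: (1 + 0.2690/2)^2 − 1 = 28.709%
Aurora Credit Union: compounded annually, EAR = 26.600%
Copper Credit Union: (1 + 0.2659/12)^12 − 1 = 30.082%
The lowest effective annual rate is Aurora Credit Union at 26.600%.

Aurora Credit Union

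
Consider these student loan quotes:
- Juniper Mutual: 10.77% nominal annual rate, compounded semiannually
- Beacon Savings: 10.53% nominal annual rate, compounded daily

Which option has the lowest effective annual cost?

Juniper Mutual: (1 + 0.1077/2)^2 − 1 = 11.060%
Beacon Savings: (1 + 0.1053/365)^365 − 1 = 11.103%
The lowest effective annual rate is Juniper Mutual at 11.060%.

Juniper Mutual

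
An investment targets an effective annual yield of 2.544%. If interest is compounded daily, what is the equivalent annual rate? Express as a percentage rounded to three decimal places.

2.512%

(1 + r/365)^365 − 1 = 0.02544, so 1 + r/365 = 1.02544^(1/365).
r/365 = 0.000069, so r = 0.025123 = 2.512%.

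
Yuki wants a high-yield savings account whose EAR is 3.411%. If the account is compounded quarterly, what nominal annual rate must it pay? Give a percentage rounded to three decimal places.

(1 + r/4)^4 − 1 = 0.03411, so 1 + r/4 = 1.03411^(1/4).
r/4 = 0.008421, so r = 0.033682 = 3.368%.

3.368%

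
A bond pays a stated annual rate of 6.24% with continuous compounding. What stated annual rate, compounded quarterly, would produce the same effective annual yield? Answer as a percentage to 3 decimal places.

6.289%

EAR under continuous compounding: e^0.0624 − 1 = 0.064388.
Solve (1 + r/4)^4 = 1.064388: r/4 = 1.064388^(1/4) − 1 = 0.015722, so r = 0.062889 = 6.289%.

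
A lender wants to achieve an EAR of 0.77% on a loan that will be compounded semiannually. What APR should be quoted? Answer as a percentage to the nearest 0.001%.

0.769%

(1 + r/2)^2 − 1 = 0.0077, so 1 + r/2 = 1.0077^(1/2).
r/2 = 0.003843, so r = 0.007685 = 0.769%.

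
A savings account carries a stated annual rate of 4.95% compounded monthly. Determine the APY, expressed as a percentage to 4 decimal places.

5.0639%

EAR = (1 + 0.0495/12)^12 − 1.
= (1 + 0.004125)^12 − 1 = 1.050639 − 1 = 5.0639%.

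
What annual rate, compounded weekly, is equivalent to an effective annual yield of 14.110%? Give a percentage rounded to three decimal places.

(1 + r/52)^52 − 1 = 0.14110, so 1 + r/52 = 1.14110^(1/52).
r/52 = 0.002542, so r = 0.132160 = 13.216%.

13.216%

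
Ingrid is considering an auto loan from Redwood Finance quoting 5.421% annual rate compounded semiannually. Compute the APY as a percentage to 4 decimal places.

EAR = (1 + 0.05421/2)^2 − 1.
= 1.054945 − 1 = 5.4945%.

5.4945%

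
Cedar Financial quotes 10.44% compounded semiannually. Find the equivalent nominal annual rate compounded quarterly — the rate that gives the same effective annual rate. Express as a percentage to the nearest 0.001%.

EAR = (1 + 0.1044/2)^2 − 1 = 0.107125.
Solve (1 + r/4)^4 = 1.107125: r/4 = 1.107125^(1/4) − 1 = 0.025768, so r = 0.103072 = 10.307%.

10.307%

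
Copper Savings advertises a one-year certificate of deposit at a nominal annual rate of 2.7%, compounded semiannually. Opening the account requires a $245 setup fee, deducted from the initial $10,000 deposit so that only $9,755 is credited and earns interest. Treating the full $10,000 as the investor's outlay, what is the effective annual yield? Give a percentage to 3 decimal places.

0.202%

Value after one year: 9,755 × (1 + 0.027/2)^2 = 9,755 × 1.027182 = $10,020.16.
Effective yield on the $10,000 outlay: 10,020.16 / 10,000 − 1 = 0.002016 = 0.202%.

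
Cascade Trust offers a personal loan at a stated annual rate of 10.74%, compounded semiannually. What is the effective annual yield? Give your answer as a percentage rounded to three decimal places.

11.028%

EAR = (1 + 0.1074/2)^2 − 1.
= (1 + 0.053700)^2 − 1 = 1.110284 − 1 = 11.028%.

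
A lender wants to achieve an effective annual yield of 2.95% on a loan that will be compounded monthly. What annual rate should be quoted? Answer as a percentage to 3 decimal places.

(1 + r/12)^12 − 1 = 0.0295, so 1 + r/12 = 1.0295^(1/12).
r/12 = 0.002426, so r = 0.029108 = 2.911%.

2.911%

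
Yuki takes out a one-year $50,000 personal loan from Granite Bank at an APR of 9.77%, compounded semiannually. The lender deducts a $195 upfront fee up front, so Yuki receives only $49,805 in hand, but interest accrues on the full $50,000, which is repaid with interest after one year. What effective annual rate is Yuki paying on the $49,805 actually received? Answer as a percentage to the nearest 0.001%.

10.439%

Amount owed after one year: 50,000 × (1 + 0.0977/2)^2 = 50,000 × 1.100086 = $55,004.32.
Effective rate on net proceeds: 55,004.32 / 49,805 − 1 = 0.104393 = 10.439%.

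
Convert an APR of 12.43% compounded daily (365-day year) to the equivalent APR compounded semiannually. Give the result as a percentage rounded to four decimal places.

12.8221%

EAR = (1 + 0.1243/365)^365 − 1 = 0.132332.
Solve (1 + r/2)^2 = 1.132332: r/2 = 1.132332^(1/2) − 1 = 0.064111, so r = 0.128221 = 12.8221%.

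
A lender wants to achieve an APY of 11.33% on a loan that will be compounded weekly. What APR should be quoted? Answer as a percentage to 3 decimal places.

10.744%

(1 + r/52)^52 − 1 = 0.1133, so 1 + r/52 = 1.1133^(1/52).
r/52 = 0.002066, so r = 0.107439 = 10.744%.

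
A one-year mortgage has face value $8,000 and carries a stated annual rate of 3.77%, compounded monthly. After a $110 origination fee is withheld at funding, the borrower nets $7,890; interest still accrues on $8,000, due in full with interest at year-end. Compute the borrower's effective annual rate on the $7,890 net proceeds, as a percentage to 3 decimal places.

Amount owed after one year: 8,000 × (1 + 0.0377/12)^12 = 8,000 × 1.038358 = $8,306.87.
Effective rate on net proceeds: 8,306.87 / 7,890 − 1 = 0.052835 = 5.283%.

5.283%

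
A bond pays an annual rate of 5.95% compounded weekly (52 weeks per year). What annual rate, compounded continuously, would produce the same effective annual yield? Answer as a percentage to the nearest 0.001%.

5.947%

EAR = (1 + 0.0595/52)^52 − 1 = 0.061270.
Equivalent continuous rate: r = ln(1 + 0.061270) = 0.059466 = 5.947%.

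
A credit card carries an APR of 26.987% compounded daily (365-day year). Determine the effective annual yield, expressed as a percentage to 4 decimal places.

EAR = (1 + 0.26987/365)^365 − 1.
= (1 + 0.000739)^365 − 1 = 1.309664 − 1 = 30.9664%.

30.9664%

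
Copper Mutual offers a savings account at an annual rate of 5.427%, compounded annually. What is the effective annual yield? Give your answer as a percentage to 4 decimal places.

5.4270%

Annual compounding means the effective rate equals the nominal rate: 5.4270%.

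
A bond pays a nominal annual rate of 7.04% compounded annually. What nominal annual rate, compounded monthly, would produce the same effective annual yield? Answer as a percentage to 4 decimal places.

6.8226%

Compounded annually, EAR = nominal = 0.070400.
Solve (1 + r/12)^12 = 1.070400: r/12 = 1.070400^(1/12) − 1 = 0.005685, so r = 0.068226 = 6.8226%.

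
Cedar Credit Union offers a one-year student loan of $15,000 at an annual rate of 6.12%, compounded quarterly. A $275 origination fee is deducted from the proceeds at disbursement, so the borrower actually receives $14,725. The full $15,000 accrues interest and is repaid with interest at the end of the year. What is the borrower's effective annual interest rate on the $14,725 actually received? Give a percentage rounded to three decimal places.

8.246%

Amount owed after one year: 15,000 × (1 + 0.0612/4)^4 = 15,000 × 1.062619 = $15,939.28.
Effective rate on net proceeds: 15,939.28 / 14,725 − 1 = 0.082464 = 8.246%.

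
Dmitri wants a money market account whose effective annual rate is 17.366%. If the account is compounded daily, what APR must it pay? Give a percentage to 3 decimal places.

(1 + r/365)^365 − 1 = 0.17366, so 1 + r/365 = 1.17366^(1/365).
r/365 = 0.000439, so r = 0.160162 = 16.016%.

16.016%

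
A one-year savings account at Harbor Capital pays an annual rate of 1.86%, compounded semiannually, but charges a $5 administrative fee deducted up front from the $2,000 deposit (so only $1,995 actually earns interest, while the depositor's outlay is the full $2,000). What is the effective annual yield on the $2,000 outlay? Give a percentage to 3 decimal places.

1.614%

Value after one year: 1,995 × (1 + 0.0186/2)^2 = 1,995 × 1.018686 = $2,032.28.
Effective yield on the $2,000 outlay: 2,032.28 / 2,000 − 1 = 0.016140 = 1.614%.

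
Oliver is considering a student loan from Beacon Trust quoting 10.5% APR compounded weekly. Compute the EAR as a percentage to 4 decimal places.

11.0593%

EAR = (1 + 0.105/52)^52 − 1.
= (1 + 0.002019)^52 − 1 = 1.110593 − 1 = 11.0593%.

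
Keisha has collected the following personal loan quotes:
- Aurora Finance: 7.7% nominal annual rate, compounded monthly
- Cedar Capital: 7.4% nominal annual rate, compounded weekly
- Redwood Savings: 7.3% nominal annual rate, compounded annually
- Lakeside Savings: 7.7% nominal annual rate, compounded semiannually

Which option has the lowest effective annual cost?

Redwood Savings

Aurora Finance: (1 + 0.077/12)^12 − 1 = 7.978%
Cedar Capital: (1 + 0.074/52)^52 − 1 = 7.675%
Redwood Savings: compounded annually, EAR = 7.300%
Lakeside Savings: (1 + 0.077/2)^2 − 1 = 7.848%
The lowest effective annual rate is Redwood Savings at 7.300%.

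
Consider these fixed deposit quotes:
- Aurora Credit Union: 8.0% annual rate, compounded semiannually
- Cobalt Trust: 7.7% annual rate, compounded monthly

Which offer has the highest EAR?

Aurora Credit Union: (1 + 0.080/2)^2 − 1 = 8.160%
Cobalt Trust: (1 + 0.077/12)^12 − 1 = 7.978%
The highest effective annual rate is Aurora Credit Union at 8.160%.

Aurora Credit Union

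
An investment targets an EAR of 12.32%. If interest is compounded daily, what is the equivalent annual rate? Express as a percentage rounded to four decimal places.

11.6200%

(1 + r/365)^365 − 1 = 0.1232, so 1 + r/365 = 1.1232^(1/365).
r/365 = 0.000318, so r = 0.116200 = 11.6200%.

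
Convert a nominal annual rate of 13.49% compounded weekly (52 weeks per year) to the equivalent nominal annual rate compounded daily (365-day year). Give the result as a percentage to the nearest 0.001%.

13.475%

EAR = (1 + 0.1349/52)^52 − 1 = 0.144222.
Solve (1 + r/365)^365 = 1.144222: r/365 = 1.144222^(1/365) − 1 = 0.000369, so r = 0.134750 = 13.475%.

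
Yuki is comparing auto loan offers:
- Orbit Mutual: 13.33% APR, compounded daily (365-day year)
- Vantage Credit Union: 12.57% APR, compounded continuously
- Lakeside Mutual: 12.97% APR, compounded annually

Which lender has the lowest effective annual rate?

Orbit Mutual: (1 + 0.1333/365)^365 − 1 = 14.256%
Vantage Credit Union: e^0.1257 − 1 = 13.394%
Lakeside Mutual: compounded annually, EAR = 12.970%
The lowest effective annual rate is Lakeside Mutual at 12.970%.

Lakeside Mutual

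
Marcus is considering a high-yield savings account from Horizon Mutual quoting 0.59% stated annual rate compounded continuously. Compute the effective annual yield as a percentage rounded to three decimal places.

0.592%

With continuous compounding, EAR = e^0.0059 − 1.
e^0.0059 = 1.005917, so EAR = 0.005917 = 0.592%.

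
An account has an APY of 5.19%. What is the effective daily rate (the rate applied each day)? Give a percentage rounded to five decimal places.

0.01386%

The per-day rate i satisfies (1 + i)^365 = 1 + 0.0519.
i = 1.0519^(1/365) − 1 = 0.0001386 = 0.01386%.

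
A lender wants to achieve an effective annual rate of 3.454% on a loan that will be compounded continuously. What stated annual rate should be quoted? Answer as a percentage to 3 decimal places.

3.396%

Continuous: nominal r satisfies e^r − 1 = 0.03454.
r = ln(1 + 0.03454) = ln(1.03454) = 0.033957 = 3.396%.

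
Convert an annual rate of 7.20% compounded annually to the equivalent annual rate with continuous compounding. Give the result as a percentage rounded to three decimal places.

Compounded annually, EAR = nominal = 0.072000.
Equivalent continuous rate: r = ln(1 + 0.072000) = 0.069526 = 6.953%.

6.953%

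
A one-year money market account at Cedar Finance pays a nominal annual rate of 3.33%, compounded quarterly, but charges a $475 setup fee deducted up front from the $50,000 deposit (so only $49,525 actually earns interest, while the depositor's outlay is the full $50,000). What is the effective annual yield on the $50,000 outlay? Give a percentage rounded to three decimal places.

2.390%

Value after one year: 49,525 × (1 + 0.0333/4)^4 = 49,525 × 1.033718 = $51,194.89.
Effective yield on the $50,000 outlay: 51,194.89 / 50,000 − 1 = 0.023898 = 2.390%.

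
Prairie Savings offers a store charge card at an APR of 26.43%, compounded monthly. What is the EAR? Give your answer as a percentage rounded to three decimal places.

29.879%

EAR = (1 + 0.2643/12)^12 − 1.
= (1 + 0.022025)^12 − 1 = 1.298788 − 1 = 29.879%.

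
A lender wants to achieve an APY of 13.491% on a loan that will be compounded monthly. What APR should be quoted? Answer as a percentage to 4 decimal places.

(1 + r/12)^12 − 1 = 0.13491, so 1 + r/12 = 1.13491^(1/12).
r/12 = 0.010602, so r = 0.127223 = 12.7223%.

12.7223%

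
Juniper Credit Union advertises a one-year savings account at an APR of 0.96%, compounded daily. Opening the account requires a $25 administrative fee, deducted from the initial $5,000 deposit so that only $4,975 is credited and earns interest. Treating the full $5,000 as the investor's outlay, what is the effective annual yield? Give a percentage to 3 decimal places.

0.460%

Value after one year: 4,975 × (1 + 0.0096/365)^365 = 4,975 × 1.009646 = $5,022.99.
Effective yield on the $5,000 outlay: 5,022.99 / 5,000 − 1 = 0.004598 = 0.460%.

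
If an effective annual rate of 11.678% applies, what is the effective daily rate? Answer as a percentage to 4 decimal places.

0.0303%

The per-day rate i satisfies (1 + i)^365 = 1 + 0.11678.
i = 1.11678^(1/365) − 1 = 0.0003026 = 0.0303%.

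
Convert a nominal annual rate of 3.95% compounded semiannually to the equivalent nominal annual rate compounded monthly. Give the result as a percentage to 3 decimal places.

EAR = (1 + 0.0395/2)^2 − 1 = 0.039890.
Solve (1 + r/12)^12 = 1.039890: r/12 = 1.039890^(1/12) − 1 = 0.003265, so r = 0.039179 = 3.918%.

3.918%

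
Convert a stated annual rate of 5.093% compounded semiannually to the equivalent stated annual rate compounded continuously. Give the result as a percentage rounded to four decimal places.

5.0292%

EAR = (1 + 0.05093/2)^2 − 1 = 0.051578.
Equivalent continuous rate: r = ln(1 + 0.051578) = 0.050292 = 5.0292%.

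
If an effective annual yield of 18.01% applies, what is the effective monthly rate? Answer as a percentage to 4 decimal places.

The per-month rate i satisfies (1 + i)^12 = 1 + 0.1801.
i = 1.1801^(1/12) − 1 = 0.0138956 = 1.3896%.

1.3896%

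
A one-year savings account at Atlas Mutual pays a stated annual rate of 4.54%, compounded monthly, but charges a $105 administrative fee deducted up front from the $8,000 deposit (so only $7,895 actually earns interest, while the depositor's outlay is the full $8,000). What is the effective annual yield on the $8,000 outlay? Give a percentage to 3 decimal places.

3.262%

Value after one year: 7,895 × (1 + 0.0454/12)^12 = 7,895 × 1.046357 = $8,260.99.
Effective yield on the $8,000 outlay: 8,260.99 / 8,000 − 1 = 0.032623 = 3.262%.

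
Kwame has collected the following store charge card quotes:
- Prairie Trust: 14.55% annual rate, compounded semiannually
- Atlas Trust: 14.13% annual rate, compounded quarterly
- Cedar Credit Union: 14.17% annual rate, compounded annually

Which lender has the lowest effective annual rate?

Cedar Credit Union

Prairie Trust: (1 + 0.1455/2)^2 − 1 = 15.079%
Atlas Trust: (1 + 0.1413/4)^4 − 1 = 14.897%
Cedar Credit Union: compounded annually, EAR = 14.170%
The lowest effective annual rate is Cedar Credit Union at 14.170%.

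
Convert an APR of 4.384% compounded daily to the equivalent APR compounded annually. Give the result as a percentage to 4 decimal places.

4.4812%

EAR = (1 + 0.04384/365)^365 − 1 = 0.044812.
Compounded annually, the equivalent nominal rate is the EAR itself: 4.4812%.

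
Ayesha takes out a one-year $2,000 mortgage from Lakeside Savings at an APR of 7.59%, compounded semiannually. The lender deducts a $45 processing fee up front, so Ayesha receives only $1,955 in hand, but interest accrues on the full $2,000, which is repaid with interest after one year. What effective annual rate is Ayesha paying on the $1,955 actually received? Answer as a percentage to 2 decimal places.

Amount owed after one year: 2,000 × (1 + 0.0759/2)^2 = 2,000 × 1.077340 = $2,154.68.
Effective rate on net proceeds: 2,154.68 / 1,955 − 1 = 0.102138 = 10.21%.

10.21%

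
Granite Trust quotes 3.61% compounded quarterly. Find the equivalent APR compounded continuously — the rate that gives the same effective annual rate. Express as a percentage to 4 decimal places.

EAR = (1 + 0.0361/4)^4 − 1 = 0.036592.
Equivalent continuous rate: r = ln(1 + 0.036592) = 0.035938 = 3.5938%.

3.5938%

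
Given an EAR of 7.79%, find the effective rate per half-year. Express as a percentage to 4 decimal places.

3.8220%

The per-half-year rate i satisfies (1 + i)^2 = 1 + 0.0779.
i = 1.0779^(1/2) − 1 = 0.0382196 = 3.8220%.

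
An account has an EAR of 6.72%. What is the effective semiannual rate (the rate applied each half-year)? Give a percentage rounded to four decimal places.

3.3054%

The per-half-year rate i satisfies (1 + i)^2 = 1 + 0.0672.
i = 1.0672^(1/2) − 1 = 0.0330537 = 3.3054%.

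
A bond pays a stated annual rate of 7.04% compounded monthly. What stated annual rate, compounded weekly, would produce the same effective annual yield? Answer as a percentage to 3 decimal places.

7.024%

EAR = (1 + 0.0704/12)^12 − 1 = 0.072717.
Solve (1 + r/52)^52 = 1.072717: r/52 = 1.072717^(1/52) − 1 = 0.001351, so r = 0.070242 = 7.024%.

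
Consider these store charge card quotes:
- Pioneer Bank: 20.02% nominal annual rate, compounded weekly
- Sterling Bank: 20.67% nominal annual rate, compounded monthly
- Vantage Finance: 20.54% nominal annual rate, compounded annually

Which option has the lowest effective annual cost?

Pioneer Bank: (1 + 0.2002/52)^52 − 1 = 22.118%
Sterling Bank: (1 + 0.2067/12)^12 − 1 = 22.745%
Vantage Finance: compounded annually, EAR = 20.540%
The lowest effective annual rate is Vantage Finance at 20.540%.

Vantage Finance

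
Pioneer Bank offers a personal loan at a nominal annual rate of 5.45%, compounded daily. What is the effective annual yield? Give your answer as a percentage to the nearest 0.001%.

EAR = (1 + 0.0545/365)^365 − 1.
= 1.056008 − 1 = 5.601%.

5.601%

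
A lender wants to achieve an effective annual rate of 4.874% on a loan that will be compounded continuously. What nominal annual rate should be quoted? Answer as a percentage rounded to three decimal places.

4.759%

Continuous: nominal r satisfies e^r − 1 = 0.04874.
r = ln(1 + 0.04874) = ln(1.04874) = 0.047589 = 4.759%.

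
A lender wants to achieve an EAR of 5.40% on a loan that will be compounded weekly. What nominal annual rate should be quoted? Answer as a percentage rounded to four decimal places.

5.2619%

(1 + r/52)^52 − 1 = 0.0540, so 1 + r/52 = 1.0540^(1/52).
r/52 = 0.001012, so r = 0.052619 = 5.2619%.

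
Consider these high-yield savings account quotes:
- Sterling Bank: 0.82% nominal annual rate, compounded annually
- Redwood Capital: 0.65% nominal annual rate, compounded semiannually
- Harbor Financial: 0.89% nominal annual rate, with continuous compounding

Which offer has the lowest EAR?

Sterling Bank: compounded annually, EAR = 0.820%
Redwood Capital: (1 + 0.0065/2)^2 − 1 = 0.651%
Harbor Financial: e^0.0089 − 1 = 0.894%
The lowest effective annual rate is Redwood Capital at 0.651%.

Redwood Capital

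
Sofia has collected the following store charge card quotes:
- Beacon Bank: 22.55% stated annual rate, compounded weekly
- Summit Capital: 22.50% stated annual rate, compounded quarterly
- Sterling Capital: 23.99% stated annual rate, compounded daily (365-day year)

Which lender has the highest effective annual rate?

Sterling Capital

Beacon Bank: (1 + 0.2255/52)^52 − 1 = 25.234%
Summit Capital: (1 + 0.2250/4)^4 − 1 = 24.471%
Sterling Capital: (1 + 0.2399/365)^365 − 1 = 27.102%
The highest effective annual rate is Sterling Capital at 27.102%.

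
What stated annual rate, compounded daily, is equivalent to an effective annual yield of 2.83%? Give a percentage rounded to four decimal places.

(1 + r/365)^365 − 1 = 0.0283, so 1 + r/365 = 1.0283^(1/365).
r/365 = 0.000076, so r = 0.027908 = 2.7908%.

2.7908%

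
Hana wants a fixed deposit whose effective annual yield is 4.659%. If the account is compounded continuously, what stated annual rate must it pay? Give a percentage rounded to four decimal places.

4.5537%

Continuous: nominal r satisfies e^r − 1 = 0.04659.
r = ln(1 + 0.04659) = ln(1.04659) = 0.045537 = 4.5537%.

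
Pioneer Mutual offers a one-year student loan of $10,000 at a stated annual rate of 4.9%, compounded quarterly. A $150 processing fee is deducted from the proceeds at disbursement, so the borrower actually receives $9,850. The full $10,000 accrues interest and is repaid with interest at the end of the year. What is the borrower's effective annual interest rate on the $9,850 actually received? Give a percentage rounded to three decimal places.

6.590%

Amount owed after one year: 10,000 × (1 + 0.049/4)^4 = 10,000 × 1.049908 = $10,499.08.
Effective rate on net proceeds: 10,499.08 / 9,850 − 1 = 0.065896 = 6.590%.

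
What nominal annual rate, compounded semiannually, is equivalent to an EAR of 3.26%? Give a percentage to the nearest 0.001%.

3.234%

(1 + r/2)^2 − 1 = 0.0326, so 1 + r/2 = 1.0326^(1/2).
r/2 = 0.016169, so r = 0.032339 = 3.234%.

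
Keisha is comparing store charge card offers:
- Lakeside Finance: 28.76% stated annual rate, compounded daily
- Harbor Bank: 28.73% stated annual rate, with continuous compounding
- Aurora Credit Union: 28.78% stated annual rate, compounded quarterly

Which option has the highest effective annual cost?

Lakeside Finance

Lakeside Finance: (1 + 0.2876/365)^365 − 1 = 33.307%
Harbor Bank: e^0.2873 − 1 = 33.282%
Aurora Credit Union: (1 + 0.2878/4)^4 − 1 = 32.038%
The highest effective annual rate is Lakeside Finance at 33.307%.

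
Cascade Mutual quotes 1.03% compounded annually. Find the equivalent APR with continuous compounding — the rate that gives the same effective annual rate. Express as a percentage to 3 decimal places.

Compounded annually, EAR = nominal = 0.010300.
Equivalent continuous rate: r = ln(1 + 0.010300) = 0.010247 = 1.025%.

1.025%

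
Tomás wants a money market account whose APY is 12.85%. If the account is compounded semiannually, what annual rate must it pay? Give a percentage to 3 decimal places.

12.462%

(1 + r/2)^2 − 1 = 0.1285, so 1 + r/2 = 1.1285^(1/2).
r/2 = 0.062309, so r = 0.124618 = 12.462%.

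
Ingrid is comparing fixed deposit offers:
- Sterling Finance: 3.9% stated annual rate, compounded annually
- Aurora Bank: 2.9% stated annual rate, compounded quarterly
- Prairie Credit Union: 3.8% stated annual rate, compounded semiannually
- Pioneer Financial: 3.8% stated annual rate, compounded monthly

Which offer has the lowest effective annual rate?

Aurora Bank

Sterling Finance: compounded annually, EAR = 3.900%
Aurora Bank: (1 + 0.029/4)^4 − 1 = 2.932%
Prairie Credit Union: (1 + 0.038/2)^2 − 1 = 3.836%
Pioneer Financial: (1 + 0.038/12)^12 − 1 = 3.867%
The lowest effective annual rate is Aurora Bank at 2.932%.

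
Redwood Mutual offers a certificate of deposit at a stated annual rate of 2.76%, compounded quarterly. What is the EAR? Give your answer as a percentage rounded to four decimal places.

EAR = (1 + 0.0276/4)^4 − 1.
= (1 + 0.006900)^4 − 1 = 1.027887 − 1 = 2.7887%.

2.7887%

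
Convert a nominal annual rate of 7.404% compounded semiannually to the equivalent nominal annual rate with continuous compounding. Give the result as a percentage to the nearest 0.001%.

7.270%

EAR = (1 + 0.07404/2)^2 − 1 = 0.075410.
Equivalent continuous rate: r = ln(1 + 0.075410) = 0.072702 = 7.270%.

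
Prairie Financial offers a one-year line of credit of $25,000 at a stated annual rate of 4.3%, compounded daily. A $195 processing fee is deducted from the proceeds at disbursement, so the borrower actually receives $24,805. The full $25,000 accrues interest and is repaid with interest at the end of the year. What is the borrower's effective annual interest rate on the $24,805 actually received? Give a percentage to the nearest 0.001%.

Amount owed after one year: 25,000 × (1 + 0.043/365)^365 = 25,000 × 1.043935 = $26,098.38.
Effective rate on net proceeds: 26,098.38 / 24,805 − 1 = 0.052142 = 5.214%.

5.214%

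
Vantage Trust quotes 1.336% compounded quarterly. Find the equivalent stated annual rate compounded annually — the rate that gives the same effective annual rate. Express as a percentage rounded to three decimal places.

1.343%

EAR = (1 + 0.01336/4)^4 − 1 = 0.013427.
Compounded annually, the equivalent nominal rate is the EAR itself: 1.343%.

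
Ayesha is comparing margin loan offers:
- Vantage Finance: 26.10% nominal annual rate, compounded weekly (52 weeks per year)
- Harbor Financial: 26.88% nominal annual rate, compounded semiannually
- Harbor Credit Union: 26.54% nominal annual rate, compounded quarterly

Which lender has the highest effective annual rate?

Vantage Finance: (1 + 0.2610/52)^52 − 1 = 29.738%
Harbor Financial: (1 + 0.2688/2)^2 − 1 = 28.686%
Harbor Credit Union: (1 + 0.2654/4)^4 − 1 = 29.300%
The highest effective annual rate is Vantage Finance at 29.738%.

Vantage Finance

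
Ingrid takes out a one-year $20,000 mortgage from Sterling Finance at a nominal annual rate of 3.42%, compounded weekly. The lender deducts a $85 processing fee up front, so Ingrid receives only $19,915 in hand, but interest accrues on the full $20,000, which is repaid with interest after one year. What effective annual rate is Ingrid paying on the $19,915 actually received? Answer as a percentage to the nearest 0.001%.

3.920%

Amount owed after one year: 20,000 × (1 + 0.0342/52)^52 = 20,000 × 1.034780 = $20,695.60.
Effective rate on net proceeds: 20,695.60 / 19,915 − 1 = 0.039196 = 3.920%.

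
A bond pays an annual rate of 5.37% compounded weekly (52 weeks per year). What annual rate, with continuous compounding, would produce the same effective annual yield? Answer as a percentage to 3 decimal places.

EAR = (1 + 0.0537/52)^52 − 1 = 0.055139.
Equivalent continuous rate: r = ln(1 + 0.055139) = 0.053672 = 5.367%.

5.367%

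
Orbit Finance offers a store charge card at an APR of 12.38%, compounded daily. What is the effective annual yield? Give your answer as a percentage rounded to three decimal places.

13.177%

EAR = (1 + 0.1238/365)^365 − 1.
= 1.131766 − 1 = 13.177%.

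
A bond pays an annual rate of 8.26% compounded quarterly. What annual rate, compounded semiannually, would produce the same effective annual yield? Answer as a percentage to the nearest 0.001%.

8.345%

EAR = (1 + 0.0826/4)^4 − 1 = 0.085194.
Solve (1 + r/2)^2 = 1.085194: r/2 = 1.085194^(1/2) − 1 = 0.041726, so r = 0.083453 = 8.345%.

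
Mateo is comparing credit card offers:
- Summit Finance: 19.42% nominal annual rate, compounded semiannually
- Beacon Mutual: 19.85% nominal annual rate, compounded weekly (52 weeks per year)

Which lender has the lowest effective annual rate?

Summit Finance

Summit Finance: (1 + 0.1942/2)^2 − 1 = 20.363%
Beacon Mutual: (1 + 0.1985/52)^52 − 1 = 21.911%
The lowest effective annual rate is Summit Finance at 20.363%.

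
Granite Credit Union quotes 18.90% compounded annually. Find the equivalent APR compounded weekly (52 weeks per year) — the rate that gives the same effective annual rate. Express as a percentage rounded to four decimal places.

Compounded annually, EAR = nominal = 0.189000.
Solve (1 + r/52)^52 = 1.189000: r/52 = 1.189000^(1/52) − 1 = 0.003335, so r = 0.173401 = 17.3401%.

17.3401%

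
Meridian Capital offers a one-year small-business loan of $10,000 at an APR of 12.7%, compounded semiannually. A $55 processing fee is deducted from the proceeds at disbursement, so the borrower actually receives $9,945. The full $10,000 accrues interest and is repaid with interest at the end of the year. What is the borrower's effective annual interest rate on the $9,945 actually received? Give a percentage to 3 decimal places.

13.729%

Amount owed after one year: 10,000 × (1 + 0.127/2)^2 = 10,000 × 1.131032 = $11,310.32.
Effective rate on net proceeds: 11,310.32 / 9,945 − 1 = 0.137287 = 13.729%.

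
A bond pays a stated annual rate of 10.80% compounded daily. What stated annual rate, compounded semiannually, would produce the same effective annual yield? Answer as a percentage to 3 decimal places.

EAR = (1 + 0.1080/365)^365 − 1 = 0.114030.
Solve (1 + r/2)^2 = 1.114030: r/2 = 1.114030^(1/2) − 1 = 0.055476, so r = 0.110952 = 11.095%.

11.095%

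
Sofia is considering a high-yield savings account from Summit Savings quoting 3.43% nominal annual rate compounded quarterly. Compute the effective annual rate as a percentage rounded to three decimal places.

3.474%

EAR = (1 + 0.0343/4)^4 − 1.
= (1 + 0.008575)^4 − 1 = 1.034744 − 1 = 3.474%.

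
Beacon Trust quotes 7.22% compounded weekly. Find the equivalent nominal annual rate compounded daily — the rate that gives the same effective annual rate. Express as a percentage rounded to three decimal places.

EAR = (1 + 0.0722/52)^52 − 1 = 0.074816.
Solve (1 + r/365)^365 = 1.074816: r/365 = 1.074816^(1/365) − 1 = 0.000198, so r = 0.072157 = 7.216%.

7.216%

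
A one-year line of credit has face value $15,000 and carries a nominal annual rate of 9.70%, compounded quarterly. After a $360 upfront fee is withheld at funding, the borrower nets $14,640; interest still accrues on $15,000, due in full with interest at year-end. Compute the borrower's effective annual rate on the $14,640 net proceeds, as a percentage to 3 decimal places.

Amount owed after one year: 15,000 × (1 + 0.0970/4)^4 = 15,000 × 1.100586 = $16,508.79.
Effective rate on net proceeds: 16,508.79 / 14,640 − 1 = 0.127649 = 12.765%.

12.765%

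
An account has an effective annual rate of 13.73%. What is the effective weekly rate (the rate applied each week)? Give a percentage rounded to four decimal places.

0.2477%

The per-week rate i satisfies (1 + i)^52 = 1 + 0.1373.
i = 1.1373^(1/52) − 1 = 0.0024772 = 0.2477%.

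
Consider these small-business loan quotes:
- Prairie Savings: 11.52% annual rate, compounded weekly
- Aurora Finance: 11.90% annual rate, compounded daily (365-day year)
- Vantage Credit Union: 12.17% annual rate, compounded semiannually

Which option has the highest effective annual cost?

Prairie Savings: (1 + 0.1152/52)^52 − 1 = 12.195%
Aurora Finance: (1 + 0.1190/365)^365 − 1 = 12.635%
Vantage Credit Union: (1 + 0.1217/2)^2 − 1 = 12.540%
The highest effective annual rate is Aurora Finance at 12.635%.

Aurora Finance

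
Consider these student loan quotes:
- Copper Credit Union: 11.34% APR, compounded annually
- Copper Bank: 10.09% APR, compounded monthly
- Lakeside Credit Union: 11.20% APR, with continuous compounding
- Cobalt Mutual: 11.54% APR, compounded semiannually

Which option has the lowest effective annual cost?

Copper Credit Union: compounded annually, EAR = 11.340%
Copper Bank: (1 + 0.1009/12)^12 − 1 = 10.570%
Lakeside Credit Union: e^0.1120 − 1 = 11.851%
Cobalt Mutual: (1 + 0.1154/2)^2 − 1 = 11.873%
The lowest effective annual rate is Copper Bank at 10.570%.

Copper Bank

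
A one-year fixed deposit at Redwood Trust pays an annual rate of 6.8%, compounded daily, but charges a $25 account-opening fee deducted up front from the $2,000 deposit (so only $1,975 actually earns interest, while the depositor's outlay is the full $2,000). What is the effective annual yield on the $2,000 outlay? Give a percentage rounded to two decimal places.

5.70%

Value after one year: 1,975 × (1 + 0.068/365)^365 = 1,975 × 1.070359 = $2,113.96.
Effective yield on the $2,000 outlay: 2,113.96 / 2,000 − 1 = 0.056979 = 5.70%.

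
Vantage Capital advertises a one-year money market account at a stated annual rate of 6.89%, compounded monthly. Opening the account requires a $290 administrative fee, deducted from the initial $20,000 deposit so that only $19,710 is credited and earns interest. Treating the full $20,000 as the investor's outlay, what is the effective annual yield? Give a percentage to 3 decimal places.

5.559%

Value after one year: 19,710 × (1 + 0.0689/12)^12 = 19,710 × 1.071118 = $21,111.74.
Effective yield on the $20,000 outlay: 21,111.74 / 20,000 − 1 = 0.055587 = 5.559%.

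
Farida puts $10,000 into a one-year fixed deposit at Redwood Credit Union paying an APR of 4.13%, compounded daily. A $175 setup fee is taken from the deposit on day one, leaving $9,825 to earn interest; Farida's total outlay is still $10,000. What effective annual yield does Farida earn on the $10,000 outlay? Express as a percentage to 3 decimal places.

Value after one year: 9,825 × (1 + 0.0413/365)^365 = 9,825 × 1.042162 = $10,239.24.
Effective yield on the $10,000 outlay: 10,239.24 / 10,000 − 1 = 0.023924 = 2.392%.

2.392%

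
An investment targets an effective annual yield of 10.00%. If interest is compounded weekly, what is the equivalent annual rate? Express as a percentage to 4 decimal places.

9.5398%

(1 + r/52)^52 − 1 = 0.1000, so 1 + r/52 = 1.1000^(1/52).
r/52 = 0.001835, so r = 0.095398 = 9.5398%.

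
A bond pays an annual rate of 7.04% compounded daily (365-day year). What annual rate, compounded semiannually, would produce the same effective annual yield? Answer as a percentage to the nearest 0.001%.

7.165%

EAR = (1 + 0.0704/365)^365 − 1 = 0.072930.
Solve (1 + r/2)^2 = 1.072930: r/2 = 1.072930^(1/2) − 1 = 0.035823, so r = 0.071647 = 7.165%.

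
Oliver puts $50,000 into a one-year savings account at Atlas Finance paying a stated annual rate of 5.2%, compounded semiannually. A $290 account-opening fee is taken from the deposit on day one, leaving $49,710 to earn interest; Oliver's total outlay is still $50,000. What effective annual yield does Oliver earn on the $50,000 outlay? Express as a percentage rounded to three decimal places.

Value after one year: 49,710 × (1 + 0.052/2)^2 = 49,710 × 1.052676 = $52,328.52.
Effective yield on the $50,000 outlay: 52,328.52 / 50,000 − 1 = 0.046570 = 4.657%.

4.657%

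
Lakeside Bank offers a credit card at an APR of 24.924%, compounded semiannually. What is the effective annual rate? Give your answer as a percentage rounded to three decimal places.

EAR = (1 + 0.24924/2)^2 − 1.
= (1 + 0.124620)^2 − 1 = 1.264770 − 1 = 26.477%.

26.477%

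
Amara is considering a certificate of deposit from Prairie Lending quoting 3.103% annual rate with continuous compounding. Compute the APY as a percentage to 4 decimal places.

With continuous compounding, EAR = e^0.03103 − 1.
e^0.03103 = 1.031516, so EAR = 0.031516 = 3.1516%.

3.1516%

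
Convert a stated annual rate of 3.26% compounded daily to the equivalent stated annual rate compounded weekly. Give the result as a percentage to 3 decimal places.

EAR = (1 + 0.0326/365)^365 − 1 = 0.033136.
Solve (1 + r/52)^52 = 1.033136: r/52 = 1.033136^(1/52) − 1 = 0.000627, so r = 0.032609 = 3.261%.

3.261%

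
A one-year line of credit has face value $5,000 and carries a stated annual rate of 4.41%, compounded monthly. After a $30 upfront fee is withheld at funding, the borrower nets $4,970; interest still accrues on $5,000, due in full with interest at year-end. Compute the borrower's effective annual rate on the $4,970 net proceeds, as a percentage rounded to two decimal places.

Amount owed after one year: 5,000 × (1 + 0.0441/12)^12 = 5,000 × 1.045002 = $5,225.01.
Effective rate on net proceeds: 5,225.01 / 4,970 − 1 = 0.051310 = 5.13%.

5.13%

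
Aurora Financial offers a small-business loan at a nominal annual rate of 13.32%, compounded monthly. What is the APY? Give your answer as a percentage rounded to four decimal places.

EAR = (1 + 0.1332/12)^12 − 1.
= (1 + 0.011100)^12 − 1 = 1.141640 − 1 = 14.1640%.

14.1640%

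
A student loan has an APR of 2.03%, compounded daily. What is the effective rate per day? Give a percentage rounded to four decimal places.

0.0056%

With a nominal annual rate compounded daily, the periodic rate is the nominal rate divided by 365.
i = 0.0203 / 365 = 0.0000556 = 0.0056%.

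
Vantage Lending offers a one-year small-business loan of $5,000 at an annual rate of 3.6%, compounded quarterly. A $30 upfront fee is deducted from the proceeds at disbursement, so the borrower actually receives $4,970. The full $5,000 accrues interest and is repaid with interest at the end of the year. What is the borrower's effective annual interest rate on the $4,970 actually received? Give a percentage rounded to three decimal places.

4.275%

Amount owed after one year: 5,000 × (1 + 0.036/4)^4 = 5,000 × 1.036489 = $5,182.44.
Effective rate on net proceeds: 5,182.44 / 4,970 − 1 = 0.042745 = 4.275%.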